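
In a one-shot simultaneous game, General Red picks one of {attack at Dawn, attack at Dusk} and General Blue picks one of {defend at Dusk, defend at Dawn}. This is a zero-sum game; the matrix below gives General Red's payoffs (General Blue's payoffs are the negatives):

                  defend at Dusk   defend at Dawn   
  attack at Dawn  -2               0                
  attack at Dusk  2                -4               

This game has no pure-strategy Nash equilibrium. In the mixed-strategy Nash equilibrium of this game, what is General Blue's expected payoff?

General Blue's indifference between defend at Dusk and defend at Dawn determines General Red's mixing probability p:
  General Blue's expected payoff from defend at Dusk: p·2 + (1−p)·(-2) = 4p - 2
  General Blue's expected payoff from defend at Dawn: p·0 + (1−p)·4 = -4p + 4
  4p - 2 = -4p + 4  ⇒  8p = 6  ⇒  p = 3/4.
At equilibrium General Blue is indifferent across columns, so General Blue's payoff equals the payoff from defend at Dusk: (3/4)·2 + (1/4)·(-2) = 1.

1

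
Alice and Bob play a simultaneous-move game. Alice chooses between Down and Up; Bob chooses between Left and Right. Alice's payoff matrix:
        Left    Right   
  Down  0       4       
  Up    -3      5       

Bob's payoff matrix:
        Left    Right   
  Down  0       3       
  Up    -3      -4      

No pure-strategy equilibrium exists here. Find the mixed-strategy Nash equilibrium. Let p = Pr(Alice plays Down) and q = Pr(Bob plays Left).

In a mixed equilibrium Bob is indifferent between Left and Right; this condition fixes p.
  Bob's payoff from Left: p·0 + (1−p)·(-3) = 3p - 3
  Bob's payoff from Right: p·3 + (1−p)·(-4) = 7p - 4
  3p - 3 = 7p - 4  ⇒  -4p = -1  ⇒  p = 1/4.
Alice's indifference between Down and Up determines Bob's mixing probability q:
  Alice's payoff from Down: q·0 + (1−q)·4 = -4q + 4
  Alice's payoff from Up: q·(-3) + (1−q)·5 = -8q + 5
  -4q + 4 = -8q + 5  ⇒  4q = 1  ⇒  q = 1/4.

p = 1/4, q = 1/4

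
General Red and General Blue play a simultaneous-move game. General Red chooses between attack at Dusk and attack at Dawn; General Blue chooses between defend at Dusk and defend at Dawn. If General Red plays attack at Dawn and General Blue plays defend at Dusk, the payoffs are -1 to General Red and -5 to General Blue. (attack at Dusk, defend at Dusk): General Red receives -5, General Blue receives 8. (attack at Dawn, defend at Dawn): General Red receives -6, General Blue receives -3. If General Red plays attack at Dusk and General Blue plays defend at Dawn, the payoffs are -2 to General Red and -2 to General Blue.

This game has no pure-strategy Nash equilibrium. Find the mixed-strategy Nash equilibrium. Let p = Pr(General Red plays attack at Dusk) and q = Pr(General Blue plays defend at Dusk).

p = 1/6, q = 1/2

General Red's mix must leave General Blue indifferent between defend at Dusk and defend at Dawn.
  General Blue's expected payoff from defend at Dusk: p·8 + (1−p)·(-5) = 13p - 5
  General Blue's expected payoff from defend at Dawn: p·(-2) + (1−p)·(-3) = p - 3
  13p - 5 = p - 3  ⇒  12p = 2  ⇒  p = 1/6.
Set General Red's expected payoff from attack at Dusk equal to that from attack at Dawn:
  General Red's payoff from attack at Dusk: q·(-5) + (1−q)·(-2) = -3q - 2
  General Red's payoff from attack at Dawn: q·(-1) + (1−q)·(-6) = 5q - 6
  -3q - 2 = 5q - 6  ⇒  -8q = -4  ⇒  q = 1/2.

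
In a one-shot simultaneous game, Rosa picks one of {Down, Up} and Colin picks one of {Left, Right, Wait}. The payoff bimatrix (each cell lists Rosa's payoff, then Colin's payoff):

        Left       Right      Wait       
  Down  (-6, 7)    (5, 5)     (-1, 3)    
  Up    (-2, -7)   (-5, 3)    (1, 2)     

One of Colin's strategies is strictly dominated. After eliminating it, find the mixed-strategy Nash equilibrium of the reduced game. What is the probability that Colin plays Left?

Colin's strategy Wait is strictly dominated by Right: 5 > 3 and 3 > 2. Eliminate Wait.
Colin's mix must leave Rosa indifferent between Down and Up.
  Rosa's payoff from Down: q·(-6) + (1−q)·5 = -11q + 5
  Rosa's payoff from Up: q·(-2) + (1−q)·(-5) = 3q - 5
  -11q + 5 = 3q - 5  ⇒  -14q = -10  ⇒  q = 5/7.

q = 5/7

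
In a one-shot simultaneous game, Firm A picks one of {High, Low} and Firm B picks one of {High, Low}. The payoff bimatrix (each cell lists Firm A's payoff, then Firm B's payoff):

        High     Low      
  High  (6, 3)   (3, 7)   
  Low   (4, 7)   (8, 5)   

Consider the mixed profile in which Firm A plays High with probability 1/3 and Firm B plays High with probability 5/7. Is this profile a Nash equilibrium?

Check Firm B's indifference given Firm A's mix p = 1/3:
  payoff from High = 17/3; payoff from Low = 17/3 — equal.
Check Firm A's indifference given Firm B's mix q = 5/7:
  payoff from High = 36/7; payoff from Low = 36/7 — equal.
Both players are indifferent, so neither can profitably deviate.

Yes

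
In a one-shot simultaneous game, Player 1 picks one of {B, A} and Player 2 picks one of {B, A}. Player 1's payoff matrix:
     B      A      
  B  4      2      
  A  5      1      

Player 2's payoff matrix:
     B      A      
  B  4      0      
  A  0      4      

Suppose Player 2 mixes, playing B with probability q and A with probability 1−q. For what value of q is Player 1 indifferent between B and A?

q = 1/2

Set Player 1's expected payoff from B equal to that from A:
  Player 1's payoff from B: q·4 + (1−q)·2 = 2q + 2
  Player 1's payoff from A: q·5 + (1−q)·1 = 4q + 1
  2q + 2 = 4q + 1  ⇒  -2q = -1  ⇒  q = 1/2.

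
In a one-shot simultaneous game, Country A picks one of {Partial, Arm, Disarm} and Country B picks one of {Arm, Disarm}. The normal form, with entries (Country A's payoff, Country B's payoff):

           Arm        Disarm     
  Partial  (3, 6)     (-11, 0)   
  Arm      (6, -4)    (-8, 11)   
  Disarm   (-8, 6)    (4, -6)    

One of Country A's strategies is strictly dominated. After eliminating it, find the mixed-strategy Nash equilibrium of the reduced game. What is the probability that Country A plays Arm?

p = 4/9

Country A's strategy Partial is strictly dominated by Arm: 6 > 3 and -8 > -11. Eliminate Partial.
Country A's mix must leave Country B indifferent between Arm and Disarm.
  Country B's payoff from Arm: p·(-4) + (1−p)·6 = -10p + 6
  Country B's payoff from Disarm: p·11 + (1−p)·(-6) = 17p - 6
  -10p + 6 = 17p - 6  ⇒  -27p = -12  ⇒  p = 4/9.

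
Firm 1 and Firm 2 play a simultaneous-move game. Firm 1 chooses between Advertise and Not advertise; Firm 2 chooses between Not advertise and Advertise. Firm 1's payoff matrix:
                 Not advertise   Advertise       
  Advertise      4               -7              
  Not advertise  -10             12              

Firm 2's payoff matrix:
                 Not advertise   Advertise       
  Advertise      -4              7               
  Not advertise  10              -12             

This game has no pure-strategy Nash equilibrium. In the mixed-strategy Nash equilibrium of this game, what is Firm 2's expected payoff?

2/3

Firm 1's mix must leave Firm 2 indifferent between Not advertise and Advertise.
  Firm 2's expected payoff from Not advertise: p·(-4) + (1−p)·10 = -14p + 10
  Firm 2's expected payoff from Advertise: p·7 + (1−p)·(-12) = 19p - 12
  -14p + 10 = 19p - 12  ⇒  -33p = -22  ⇒  p = 2/3.
At equilibrium Firm 2 is indifferent across columns, so Firm 2's payoff equals the payoff from Not advertise: (2/3)·(-4) + (1/3)·10 = 2/3.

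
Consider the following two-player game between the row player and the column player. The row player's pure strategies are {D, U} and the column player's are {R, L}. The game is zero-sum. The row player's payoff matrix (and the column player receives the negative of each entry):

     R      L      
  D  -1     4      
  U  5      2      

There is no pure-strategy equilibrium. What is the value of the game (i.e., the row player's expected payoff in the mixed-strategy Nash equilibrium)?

For the row player to be willing to mix, the row player must be indifferent between D and U, which pins down the column player's mix.
  the row player's payoff from D: q·(-1) + (1−q)·4 = -5q + 4
  the row player's payoff from U: q·5 + (1−q)·2 = 3q + 2
  -5q + 4 = 3q + 2  ⇒  -8q = -2  ⇒  q = 1/4.
The value is the row player's expected payoff against this mix (using D): (1/4)·(-1) + (3/4)·4 = 11/4.

v = 11/4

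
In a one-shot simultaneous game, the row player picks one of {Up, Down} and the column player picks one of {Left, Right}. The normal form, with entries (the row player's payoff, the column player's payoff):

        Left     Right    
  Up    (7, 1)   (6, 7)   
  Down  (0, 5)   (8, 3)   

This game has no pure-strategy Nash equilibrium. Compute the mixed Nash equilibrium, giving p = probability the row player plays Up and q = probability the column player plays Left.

In a mixed equilibrium the column player is indifferent between Left and Right; this condition fixes p.
  the column player's payoff from Left: p·1 + (1−p)·5 = -4p + 5
  the column player's payoff from Right: p·7 + (1−p)·3 = 4p + 3
  -4p + 5 = 4p + 3  ⇒  -8p = -2  ⇒  p = 1/4.
The column player's mix must leave the row player indifferent between Up and Down.
  the row player's payoff to Up: q·7 + (1−q)·6 = q + 6
  the row player's payoff to Down: q·0 + (1−q)·8 = -8q + 8
  q + 6 = -8q + 8  ⇒  9q = 2  ⇒  q = 2/9.

p = 1/4, q = 2/9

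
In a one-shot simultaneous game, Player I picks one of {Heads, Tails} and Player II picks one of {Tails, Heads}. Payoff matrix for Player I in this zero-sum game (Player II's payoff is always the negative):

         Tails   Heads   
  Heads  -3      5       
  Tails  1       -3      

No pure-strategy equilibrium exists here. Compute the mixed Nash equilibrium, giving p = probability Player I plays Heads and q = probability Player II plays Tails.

p = 1/3, q = 2/3

In a mixed equilibrium Player II is indifferent between Tails and Heads; this condition fixes p.
  Player II's payoff from Tails: p·3 + (1−p)·(-1) = 4p - 1
  Player II's payoff from Heads: p·(-5) + (1−p)·3 = -8p + 3
  4p - 1 = -8p + 3  ⇒  12p = 4  ⇒  p = 1/3.
Player II's mix must leave Player I indifferent between Heads and Tails.
  Player I's payoff to Heads: q·(-3) + (1−q)·5 = -8q + 5
  Player I's payoff to Tails: q·1 + (1−q)·(-3) = 4q - 3
  -8q + 5 = 4q - 3  ⇒  -12q = -8  ⇒  q = 2/3.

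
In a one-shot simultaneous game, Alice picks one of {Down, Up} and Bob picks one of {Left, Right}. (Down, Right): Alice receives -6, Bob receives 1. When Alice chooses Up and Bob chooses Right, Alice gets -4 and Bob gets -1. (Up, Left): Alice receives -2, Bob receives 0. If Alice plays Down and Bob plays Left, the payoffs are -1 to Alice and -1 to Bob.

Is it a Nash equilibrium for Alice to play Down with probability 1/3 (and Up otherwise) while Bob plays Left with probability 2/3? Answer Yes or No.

Yes

Check Bob's indifference given Alice's mix p = 1/3:
  payoff from Left = -1/3; payoff from Right = -1/3 — equal.
Check Alice's indifference given Bob's mix q = 2/3:
  payoff from Down = -8/3; payoff from Up = -8/3 — equal.
Both players are indifferent, so neither can profitably deviate.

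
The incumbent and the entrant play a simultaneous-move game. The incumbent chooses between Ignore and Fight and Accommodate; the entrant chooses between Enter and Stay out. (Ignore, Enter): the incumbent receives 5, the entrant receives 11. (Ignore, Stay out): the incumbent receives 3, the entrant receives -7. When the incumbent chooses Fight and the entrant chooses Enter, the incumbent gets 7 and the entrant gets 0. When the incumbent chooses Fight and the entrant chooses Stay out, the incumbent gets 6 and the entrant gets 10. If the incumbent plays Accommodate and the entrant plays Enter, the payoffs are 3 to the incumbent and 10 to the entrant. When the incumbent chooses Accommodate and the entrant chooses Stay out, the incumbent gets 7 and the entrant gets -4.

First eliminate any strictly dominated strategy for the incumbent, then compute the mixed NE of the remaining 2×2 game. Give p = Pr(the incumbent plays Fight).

The incumbent's strategy Ignore is strictly dominated by Fight: 7 > 5 and 6 > 3. Eliminate Ignore.
The incumbent's mix must leave the entrant indifferent between Enter and Stay out.
  the entrant's payoff from Enter: p·0 + (1−p)·10 = -10p + 10
  the entrant's payoff from Stay out: p·10 + (1−p)·(-4) = 14p - 4
  -10p + 10 = 14p - 4  ⇒  -24p = -14  ⇒  p = 7/12.

p = 7/12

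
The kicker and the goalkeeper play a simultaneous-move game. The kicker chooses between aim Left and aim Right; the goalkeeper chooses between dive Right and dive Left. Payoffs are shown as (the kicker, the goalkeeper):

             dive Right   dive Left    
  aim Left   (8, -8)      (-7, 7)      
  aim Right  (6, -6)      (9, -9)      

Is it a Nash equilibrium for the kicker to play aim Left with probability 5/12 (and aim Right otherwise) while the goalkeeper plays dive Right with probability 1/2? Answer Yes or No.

Given the kicker's mix p = 5/12, the goalkeeper's payoff from dive Right is -41/6 but from dive Left is -7/3. The goalkeeper strictly prefers dive Left, so the goalkeeper would not mix.
So the proposed profile is not a Nash equilibrium.

No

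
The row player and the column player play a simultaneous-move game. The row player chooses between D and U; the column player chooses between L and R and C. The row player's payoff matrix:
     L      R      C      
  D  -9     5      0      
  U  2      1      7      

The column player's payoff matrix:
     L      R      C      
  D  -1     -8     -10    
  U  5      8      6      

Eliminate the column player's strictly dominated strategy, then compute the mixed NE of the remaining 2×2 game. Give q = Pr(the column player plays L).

q = 4/15

The column player's strategy C is strictly dominated by R: -8 > -10 and 8 > 6. Eliminate C.
For the row player to be willing to mix, the row player must be indifferent between D and U, which pins down the column player's mix.
  the row player's payoff to D: q·(-9) + (1−q)·5 = -14q + 5
  the row player's payoff to U: q·2 + (1−q)·1 = q + 1
  -14q + 5 = q + 1  ⇒  -15q = -4  ⇒  q = 4/15.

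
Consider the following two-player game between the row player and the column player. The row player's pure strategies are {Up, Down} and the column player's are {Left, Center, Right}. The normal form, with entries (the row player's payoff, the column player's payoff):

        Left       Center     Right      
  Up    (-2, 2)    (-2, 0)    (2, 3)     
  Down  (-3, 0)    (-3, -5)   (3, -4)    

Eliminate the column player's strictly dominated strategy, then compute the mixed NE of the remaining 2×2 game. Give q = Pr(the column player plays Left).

The column player's strategy Center is strictly dominated by Right: 3 > 0 and -4 > -5. Eliminate Center.
For the row player to be willing to mix, the row player must be indifferent between Up and Down, which pins down the column player's mix.
  the row player's expected payoff from Up: q·(-2) + (1−q)·2 = -4q + 2
  the row player's expected payoff from Down: q·(-3) + (1−q)·3 = -6q + 3
  -4q + 2 = -6q + 3  ⇒  2q = 1  ⇒  q = 1/2.

q = 1/2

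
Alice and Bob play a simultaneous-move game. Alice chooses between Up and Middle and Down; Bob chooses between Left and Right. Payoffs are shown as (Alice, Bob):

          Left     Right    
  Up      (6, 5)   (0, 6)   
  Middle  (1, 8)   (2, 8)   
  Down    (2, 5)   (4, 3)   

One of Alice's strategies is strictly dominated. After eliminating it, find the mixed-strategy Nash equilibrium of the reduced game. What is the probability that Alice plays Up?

Alice's strategy Middle is strictly dominated by Down: 2 > 1 and 4 > 2. Eliminate Middle.
For Bob to be willing to mix, Bob must be indifferent between Left and Right, which pins down Alice's mix.
  Bob's expected payoff from Left: p·5 + (1−p)·5 = 5
  Bob's expected payoff from Right: p·6 + (1−p)·3 = 3p + 3
  5 = 3p + 3  ⇒  -3p = -2  ⇒  p = 2/3.

p = 2/3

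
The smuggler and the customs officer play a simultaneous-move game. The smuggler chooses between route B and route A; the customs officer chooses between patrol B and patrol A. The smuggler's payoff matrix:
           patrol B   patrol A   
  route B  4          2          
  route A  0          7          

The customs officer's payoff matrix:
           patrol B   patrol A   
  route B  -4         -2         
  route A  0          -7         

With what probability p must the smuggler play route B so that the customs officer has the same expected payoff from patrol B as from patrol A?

For the customs officer to be willing to mix, the customs officer must be indifferent between patrol B and patrol A, which pins down the smuggler's mix.
  the customs officer's payoff from patrol B: p·(-4) + (1−p)·0 = -4p
  the customs officer's payoff from patrol A: p·(-2) + (1−p)·(-7) = 5p - 7
  -4p = 5p - 7  ⇒  -9p = -7  ⇒  p = 7/9.

p = 7/9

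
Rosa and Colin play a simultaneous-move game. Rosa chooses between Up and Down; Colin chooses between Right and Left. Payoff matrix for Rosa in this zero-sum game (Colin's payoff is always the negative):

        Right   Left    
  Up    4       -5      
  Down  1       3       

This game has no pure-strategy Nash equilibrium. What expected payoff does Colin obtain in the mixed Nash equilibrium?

In a mixed equilibrium Colin is indifferent between Right and Left; this condition fixes p.
  Colin's payoff to Right: p·(-4) + (1−p)·(-1) = -3p - 1
  Colin's payoff to Left: p·5 + (1−p)·(-3) = 8p - 3
  -3p - 1 = 8p - 3  ⇒  -11p = -2  ⇒  p = 2/11.
At equilibrium Colin is indifferent across columns, so Colin's payoff equals the payoff from Right: (2/11)·(-4) + (9/11)·(-1) = -17/11.

-17/11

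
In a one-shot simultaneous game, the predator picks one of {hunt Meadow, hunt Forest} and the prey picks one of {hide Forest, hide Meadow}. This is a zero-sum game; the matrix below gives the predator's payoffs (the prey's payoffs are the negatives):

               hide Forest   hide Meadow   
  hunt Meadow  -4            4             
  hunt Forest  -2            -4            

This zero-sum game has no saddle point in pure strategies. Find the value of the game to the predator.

The predator's indifference between hunt Meadow and hunt Forest determines the prey's mixing probability q:
  the predator's payoff from hunt Meadow: q·(-4) + (1−q)·4 = -8q + 4
  the predator's payoff from hunt Forest: q·(-2) + (1−q)·(-4) = 2q - 4
  -8q + 4 = 2q - 4  ⇒  -10q = -8  ⇒  q = 4/5.
The value is the predator's expected payoff against this mix (using hunt Meadow): (4/5)·(-4) + (1/5)·4 = -12/5.

v = -12/5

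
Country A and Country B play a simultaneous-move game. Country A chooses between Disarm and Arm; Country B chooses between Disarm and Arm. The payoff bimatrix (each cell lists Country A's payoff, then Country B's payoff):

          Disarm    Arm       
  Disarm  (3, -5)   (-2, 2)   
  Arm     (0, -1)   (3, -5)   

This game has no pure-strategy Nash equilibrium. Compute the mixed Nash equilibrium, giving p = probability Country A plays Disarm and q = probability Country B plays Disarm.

p = 4/11, q = 5/8

For Country B to be willing to mix, Country B must be indifferent between Disarm and Arm, which pins down Country A's mix.
  Country B's payoff to Disarm: p·(-5) + (1−p)·(-1) = -4p - 1
  Country B's payoff to Arm: p·2 + (1−p)·(-5) = 7p - 5
  -4p - 1 = 7p - 5  ⇒  -11p = -4  ⇒  p = 4/11.
In a mixed equilibrium Country A is indifferent between Disarm and Arm; this condition fixes q.
  Country A's expected payoff from Disarm: q·3 + (1−q)·(-2) = 5q - 2
  Country A's expected payoff from Arm: q·0 + (1−q)·3 = -3q + 3
  5q - 2 = -3q + 3  ⇒  8q = 5  ⇒  q = 5/8.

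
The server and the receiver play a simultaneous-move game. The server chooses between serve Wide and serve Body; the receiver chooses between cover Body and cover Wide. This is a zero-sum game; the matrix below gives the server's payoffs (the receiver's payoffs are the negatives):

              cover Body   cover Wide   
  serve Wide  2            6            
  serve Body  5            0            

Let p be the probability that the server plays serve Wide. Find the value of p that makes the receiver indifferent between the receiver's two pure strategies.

The receiver's indifference between cover Body and cover Wide determines the server's mixing probability p:
  the receiver's expected payoff from cover Body: p·(-2) + (1−p)·(-5) = 3p - 5
  the receiver's expected payoff from cover Wide: p·(-6) + (1−p)·0 = -6p
  3p - 5 = -6p  ⇒  9p = 5  ⇒  p = 5/9.

p = 5/9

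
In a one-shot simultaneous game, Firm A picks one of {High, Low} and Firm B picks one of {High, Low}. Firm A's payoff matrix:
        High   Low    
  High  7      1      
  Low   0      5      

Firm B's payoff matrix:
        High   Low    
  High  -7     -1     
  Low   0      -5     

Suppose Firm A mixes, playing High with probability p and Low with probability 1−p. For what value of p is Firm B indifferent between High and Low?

Firm B's indifference between High and Low determines Firm A's mixing probability p:
  Firm B's payoff to High: p·(-7) + (1−p)·0 = -7p
  Firm B's payoff to Low: p·(-1) + (1−p)·(-5) = 4p - 5
  -7p = 4p - 5  ⇒  -11p = -5  ⇒  p = 5/11.

p = 5/11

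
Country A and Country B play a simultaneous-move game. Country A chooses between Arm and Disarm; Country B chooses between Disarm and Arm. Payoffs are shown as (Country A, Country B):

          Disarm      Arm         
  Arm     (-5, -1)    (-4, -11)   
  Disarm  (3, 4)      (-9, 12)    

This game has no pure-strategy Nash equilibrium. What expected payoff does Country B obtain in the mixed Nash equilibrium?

16/9

Country A's mix must leave Country B indifferent between Disarm and Arm.
  Country B's payoff from Disarm: p·(-1) + (1−p)·4 = -5p + 4
  Country B's payoff from Arm: p·(-11) + (1−p)·12 = -23p + 12
  -5p + 4 = -23p + 12  ⇒  18p = 8  ⇒  p = 4/9.
At equilibrium Country B is indifferent across columns, so Country B's payoff equals the payoff from Disarm: (4/9)·(-1) + (5/9)·4 = 16/9.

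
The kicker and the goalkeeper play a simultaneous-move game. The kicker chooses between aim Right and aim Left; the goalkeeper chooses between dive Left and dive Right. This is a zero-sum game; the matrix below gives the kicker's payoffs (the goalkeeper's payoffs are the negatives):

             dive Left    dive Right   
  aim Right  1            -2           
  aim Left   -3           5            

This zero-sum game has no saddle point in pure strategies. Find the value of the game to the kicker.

v = -1/11

The kicker's indifference between aim Right and aim Left determines the goalkeeper's mixing probability q:
  the kicker's payoff to aim Right: q·1 + (1−q)·(-2) = 3q - 2
  the kicker's payoff to aim Left: q·(-3) + (1−q)·5 = -8q + 5
  3q - 2 = -8q + 5  ⇒  11q = 7  ⇒  q = 7/11.
The value is the kicker's expected payoff against this mix (using aim Right): (7/11)·1 + (4/11)·(-2) = -1/11.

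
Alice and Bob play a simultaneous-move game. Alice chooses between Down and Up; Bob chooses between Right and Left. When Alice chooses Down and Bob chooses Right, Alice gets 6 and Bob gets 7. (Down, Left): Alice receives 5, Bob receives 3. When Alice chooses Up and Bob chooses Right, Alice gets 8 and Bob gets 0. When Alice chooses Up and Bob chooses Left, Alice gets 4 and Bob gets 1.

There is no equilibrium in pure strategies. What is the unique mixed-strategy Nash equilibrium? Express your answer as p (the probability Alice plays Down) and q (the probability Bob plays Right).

In a mixed equilibrium Bob is indifferent between Right and Left; this condition fixes p.
  Bob's expected payoff from Right: p·7 + (1−p)·0 = 7p
  Bob's expected payoff from Left: p·3 + (1−p)·1 = 2p + 1
  7p = 2p + 1  ⇒  5p = 1  ⇒  p = 1/5.
For Alice to be willing to mix, Alice must be indifferent between Down and Up, which pins down Bob's mix.
  Alice's payoff to Down: q·6 + (1−q)·5 = q + 5
  Alice's payoff to Up: q·8 + (1−q)·4 = 4q + 4
  q + 5 = 4q + 4  ⇒  -3q = -1  ⇒  q = 1/3.

p = 1/5, q = 1/3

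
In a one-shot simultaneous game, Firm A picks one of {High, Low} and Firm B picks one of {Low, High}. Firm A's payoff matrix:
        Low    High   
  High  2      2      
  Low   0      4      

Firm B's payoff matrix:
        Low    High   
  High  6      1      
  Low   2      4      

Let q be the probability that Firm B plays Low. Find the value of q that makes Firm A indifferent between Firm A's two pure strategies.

q = 1/2

Firm B's mix must leave Firm A indifferent between High and Low.
  Firm A's payoff to High: q·2 + (1−q)·2 = 2
  Firm A's payoff to Low: q·0 + (1−q)·4 = -4q + 4
  2 = -4q + 4  ⇒  4q = 2  ⇒  q = 1/2.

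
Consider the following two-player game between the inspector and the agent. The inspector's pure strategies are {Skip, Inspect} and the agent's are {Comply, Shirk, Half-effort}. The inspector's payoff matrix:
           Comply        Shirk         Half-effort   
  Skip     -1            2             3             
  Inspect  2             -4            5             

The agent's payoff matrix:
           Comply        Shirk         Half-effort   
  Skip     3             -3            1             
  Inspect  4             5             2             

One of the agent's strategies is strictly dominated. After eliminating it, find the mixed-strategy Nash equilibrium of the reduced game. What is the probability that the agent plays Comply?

The agent's strategy Half-effort is strictly dominated by Comply: 3 > 1 and 4 > 2. Eliminate Half-effort.
The agent's mix must leave the inspector indifferent between Skip and Inspect.
  the inspector's payoff to Skip: q·(-1) + (1−q)·2 = -3q + 2
  the inspector's payoff to Inspect: q·2 + (1−q)·(-4) = 6q - 4
  -3q + 2 = 6q - 4  ⇒  -9q = -6  ⇒  q = 2/3.

q = 2/3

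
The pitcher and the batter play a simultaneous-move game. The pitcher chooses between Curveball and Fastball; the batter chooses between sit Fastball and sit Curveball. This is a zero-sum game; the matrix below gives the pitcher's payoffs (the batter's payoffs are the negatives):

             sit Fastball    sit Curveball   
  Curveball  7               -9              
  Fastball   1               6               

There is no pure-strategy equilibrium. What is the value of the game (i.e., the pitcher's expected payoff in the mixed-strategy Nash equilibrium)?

v = 17/7

For the pitcher to be willing to mix, the pitcher must be indifferent between Curveball and Fastball, which pins down the batter's mix.
  the pitcher's expected payoff from Curveball: q·7 + (1−q)·(-9) = 16q - 9
  the pitcher's expected payoff from Fastball: q·1 + (1−q)·6 = -5q + 6
  16q - 9 = -5q + 6  ⇒  21q = 15  ⇒  q = 5/7.
The value is the pitcher's expected payoff against this mix (using Curveball): (5/7)·7 + (2/7)·(-9) = 17/7.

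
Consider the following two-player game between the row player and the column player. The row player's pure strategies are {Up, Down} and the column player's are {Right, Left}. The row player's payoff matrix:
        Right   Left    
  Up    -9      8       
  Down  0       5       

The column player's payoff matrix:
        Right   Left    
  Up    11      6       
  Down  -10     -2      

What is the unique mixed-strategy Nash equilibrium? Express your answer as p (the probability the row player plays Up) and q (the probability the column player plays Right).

For the column player to be willing to mix, the column player must be indifferent between Right and Left, which pins down the row player's mix.
  the column player's payoff from Right: p·11 + (1−p)·(-10) = 21p - 10
  the column player's payoff from Left: p·6 + (1−p)·(-2) = 8p - 2
  21p - 10 = 8p - 2  ⇒  13p = 8  ⇒  p = 8/13.
Set the row player's expected payoff from Up equal to that from Down:
  the row player's payoff to Up: q·(-9) + (1−q)·8 = -17q + 8
  the row player's payoff to Down: q·0 + (1−q)·5 = -5q + 5
  -17q + 8 = -5q + 5  ⇒  -12q = -3  ⇒  q = 1/4.

p = 8/13, q = 1/4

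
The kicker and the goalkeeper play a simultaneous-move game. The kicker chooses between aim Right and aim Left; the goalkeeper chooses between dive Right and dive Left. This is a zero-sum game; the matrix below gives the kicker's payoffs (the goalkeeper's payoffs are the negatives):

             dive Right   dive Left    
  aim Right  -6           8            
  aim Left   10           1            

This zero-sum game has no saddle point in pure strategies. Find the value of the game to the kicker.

The kicker's indifference between aim Right and aim Left determines the goalkeeper's mixing probability q:
  the kicker's payoff from aim Right: q·(-6) + (1−q)·8 = -14q + 8
  the kicker's payoff from aim Left: q·10 + (1−q)·1 = 9q + 1
  -14q + 8 = 9q + 1  ⇒  -23q = -7  ⇒  q = 7/23.
The value is the kicker's expected payoff against this mix (using aim Right): (7/23)·(-6) + (16/23)·8 = 86/23.

v = 86/23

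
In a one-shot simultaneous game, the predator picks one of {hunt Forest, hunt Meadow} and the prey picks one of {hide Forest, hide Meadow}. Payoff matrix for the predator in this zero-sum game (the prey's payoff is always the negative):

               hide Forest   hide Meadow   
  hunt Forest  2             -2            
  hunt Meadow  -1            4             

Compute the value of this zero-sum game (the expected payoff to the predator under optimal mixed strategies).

In a mixed equilibrium the predator is indifferent between hunt Forest and hunt Meadow; this condition fixes q.
  the predator's payoff to hunt Forest: q·2 + (1−q)·(-2) = 4q - 2
  the predator's payoff to hunt Meadow: q·(-1) + (1−q)·4 = -5q + 4
  4q - 2 = -5q + 4  ⇒  9q = 6  ⇒  q = 2/3.
The value is the predator's expected payoff against this mix (using hunt Forest): (2/3)·2 + (1/3)·(-2) = 2/3.

v = 2/3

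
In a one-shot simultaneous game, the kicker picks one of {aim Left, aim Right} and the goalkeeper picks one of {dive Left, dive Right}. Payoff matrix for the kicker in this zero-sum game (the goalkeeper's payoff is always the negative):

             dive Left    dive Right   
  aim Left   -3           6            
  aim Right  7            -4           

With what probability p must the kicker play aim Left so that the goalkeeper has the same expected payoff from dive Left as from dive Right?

p = 11/20

The goalkeeper's indifference between dive Left and dive Right determines the kicker's mixing probability p:
  the goalkeeper's payoff from dive Left: p·3 + (1−p)·(-7) = 10p - 7
  the goalkeeper's payoff from dive Right: p·(-6) + (1−p)·4 = -10p + 4
  10p - 7 = -10p + 4  ⇒  20p = 11  ⇒  p = 11/20.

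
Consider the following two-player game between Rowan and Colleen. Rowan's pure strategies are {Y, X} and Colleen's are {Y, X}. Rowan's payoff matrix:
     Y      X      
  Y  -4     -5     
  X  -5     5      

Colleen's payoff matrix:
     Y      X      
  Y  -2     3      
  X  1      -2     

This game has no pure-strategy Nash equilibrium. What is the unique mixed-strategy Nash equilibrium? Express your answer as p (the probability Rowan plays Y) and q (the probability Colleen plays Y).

Set Colleen's expected payoff from Y equal to that from X:
  Colleen's expected payoff from Y: p·(-2) + (1−p)·1 = -3p + 1
  Colleen's expected payoff from X: p·3 + (1−p)·(-2) = 5p - 2
  -3p + 1 = 5p - 2  ⇒  -8p = -3  ⇒  p = 3/8.
For Rowan to be willing to mix, Rowan must be indifferent between Y and X, which pins down Colleen's mix.
  Rowan's expected payoff from Y: q·(-4) + (1−q)·(-5) = q - 5
  Rowan's expected payoff from X: q·(-5) + (1−q)·5 = -10q + 5
  q - 5 = -10q + 5  ⇒  11q = 10  ⇒  q = 10/11.

p = 3/8, q = 10/11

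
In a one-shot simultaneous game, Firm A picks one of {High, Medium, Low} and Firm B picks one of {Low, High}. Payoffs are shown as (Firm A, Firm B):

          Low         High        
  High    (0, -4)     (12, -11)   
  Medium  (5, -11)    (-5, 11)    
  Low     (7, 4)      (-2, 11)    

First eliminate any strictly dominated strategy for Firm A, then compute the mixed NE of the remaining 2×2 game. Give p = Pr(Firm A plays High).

p = 1/2

Firm A's strategy Medium is strictly dominated by Low: 7 > 5 and -2 > -5. Eliminate Medium.
In a mixed equilibrium Firm B is indifferent between Low and High; this condition fixes p.
  Firm B's expected payoff from Low: p·(-4) + (1−p)·4 = -8p + 4
  Firm B's expected payoff from High: p·(-11) + (1−p)·11 = -22p + 11
  -8p + 4 = -22p + 11  ⇒  14p = 7  ⇒  p = 1/2.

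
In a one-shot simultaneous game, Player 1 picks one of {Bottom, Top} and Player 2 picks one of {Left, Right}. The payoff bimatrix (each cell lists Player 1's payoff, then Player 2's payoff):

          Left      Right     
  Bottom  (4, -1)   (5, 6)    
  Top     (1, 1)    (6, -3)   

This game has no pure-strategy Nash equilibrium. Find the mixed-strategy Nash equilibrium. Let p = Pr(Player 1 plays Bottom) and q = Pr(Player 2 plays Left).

p = 4/11, q = 1/4

Set Player 2's expected payoff from Left equal to that from Right:
  Player 2's payoff to Left: p·(-1) + (1−p)·1 = -2p + 1
  Player 2's payoff to Right: p·6 + (1−p)·(-3) = 9p - 3
  -2p + 1 = 9p - 3  ⇒  -11p = -4  ⇒  p = 4/11.
Player 1's indifference between Bottom and Top determines Player 2's mixing probability q:
  Player 1's payoff to Bottom: q·4 + (1−q)·5 = -q + 5
  Player 1's payoff to Top: q·1 + (1−q)·6 = -5q + 6
  -q + 5 = -5q + 6  ⇒  4q = 1  ⇒  q = 1/4.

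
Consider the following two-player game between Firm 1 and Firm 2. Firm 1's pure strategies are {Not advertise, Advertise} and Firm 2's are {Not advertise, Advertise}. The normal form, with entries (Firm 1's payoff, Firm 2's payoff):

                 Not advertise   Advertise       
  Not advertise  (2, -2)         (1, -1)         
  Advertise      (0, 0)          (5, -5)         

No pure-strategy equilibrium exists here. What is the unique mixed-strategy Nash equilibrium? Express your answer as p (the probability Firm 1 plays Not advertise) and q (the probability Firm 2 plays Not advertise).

For Firm 2 to be willing to mix, Firm 2 must be indifferent between Not advertise and Advertise, which pins down Firm 1's mix.
  Firm 2's payoff to Not advertise: p·(-2) + (1−p)·0 = -2p
  Firm 2's payoff to Advertise: p·(-1) + (1−p)·(-5) = 4p - 5
  -2p = 4p - 5  ⇒  -6p = -5  ⇒  p = 5/6.
Firm 1's indifference between Not advertise and Advertise determines Firm 2's mixing probability q:
  Firm 1's payoff to Not advertise: q·2 + (1−q)·1 = q + 1
  Firm 1's payoff to Advertise: q·0 + (1−q)·5 = -5q + 5
  q + 1 = -5q + 5  ⇒  6q = 4  ⇒  q = 2/3.

p = 5/6, q = 2/3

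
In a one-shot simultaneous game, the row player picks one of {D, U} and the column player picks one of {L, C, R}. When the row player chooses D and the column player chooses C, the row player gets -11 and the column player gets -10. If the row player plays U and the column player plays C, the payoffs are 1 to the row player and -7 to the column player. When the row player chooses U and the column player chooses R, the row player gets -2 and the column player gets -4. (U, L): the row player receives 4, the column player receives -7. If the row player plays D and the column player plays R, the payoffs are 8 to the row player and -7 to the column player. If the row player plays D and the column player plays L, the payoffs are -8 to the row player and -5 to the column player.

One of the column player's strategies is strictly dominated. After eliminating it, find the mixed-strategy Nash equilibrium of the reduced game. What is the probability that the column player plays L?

The column player's strategy C is strictly dominated by R: -7 > -10 and -4 > -7. Eliminate C.
Set the row player's expected payoff from D equal to that from U:
  the row player's payoff from D: q·(-8) + (1−q)·8 = -16q + 8
  the row player's payoff from U: q·4 + (1−q)·(-2) = 6q - 2
  -16q + 8 = 6q - 2  ⇒  -22q = -10  ⇒  q = 5/11.

q = 5/11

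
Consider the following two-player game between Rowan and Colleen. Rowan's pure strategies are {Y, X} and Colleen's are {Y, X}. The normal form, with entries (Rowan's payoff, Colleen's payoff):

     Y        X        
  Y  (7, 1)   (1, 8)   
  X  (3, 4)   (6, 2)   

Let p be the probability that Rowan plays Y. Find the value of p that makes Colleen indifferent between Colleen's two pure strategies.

p = 2/9

Rowan's mix must leave Colleen indifferent between Y and X.
  Colleen's payoff from Y: p·1 + (1−p)·4 = -3p + 4
  Colleen's payoff from X: p·8 + (1−p)·2 = 6p + 2
  -3p + 4 = 6p + 2  ⇒  -9p = -2  ⇒  p = 2/9.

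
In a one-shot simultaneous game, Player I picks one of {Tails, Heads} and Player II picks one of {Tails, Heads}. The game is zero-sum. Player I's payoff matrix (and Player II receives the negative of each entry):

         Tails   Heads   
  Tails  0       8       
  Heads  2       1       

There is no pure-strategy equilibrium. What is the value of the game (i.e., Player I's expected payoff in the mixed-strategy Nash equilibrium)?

v = 16/9

Player I's indifference between Tails and Heads determines Player II's mixing probability q:
  Player I's payoff to Tails: q·0 + (1−q)·8 = -8q + 8
  Player I's payoff to Heads: q·2 + (1−q)·1 = q + 1
  -8q + 8 = q + 1  ⇒  -9q = -7  ⇒  q = 7/9.
The value is Player I's expected payoff against this mix (using Tails): (7/9)·0 + (2/9)·8 = 16/9.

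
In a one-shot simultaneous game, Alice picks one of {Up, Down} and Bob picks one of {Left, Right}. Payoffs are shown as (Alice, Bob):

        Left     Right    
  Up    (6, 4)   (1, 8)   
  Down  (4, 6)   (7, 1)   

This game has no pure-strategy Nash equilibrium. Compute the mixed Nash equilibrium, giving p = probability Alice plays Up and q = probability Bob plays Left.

Bob's indifference between Left and Right determines Alice's mixing probability p:
  Bob's payoff from Left: p·4 + (1−p)·6 = -2p + 6
  Bob's payoff from Right: p·8 + (1−p)·1 = 7p + 1
  -2p + 6 = 7p + 1  ⇒  -9p = -5  ⇒  p = 5/9.
Bob's mix must leave Alice indifferent between Up and Down.
  Alice's payoff from Up: q·6 + (1−q)·1 = 5q + 1
  Alice's payoff from Down: q·4 + (1−q)·7 = -3q + 7
  5q + 1 = -3q + 7  ⇒  8q = 6  ⇒  q = 3/4.

p = 5/9, q = 3/4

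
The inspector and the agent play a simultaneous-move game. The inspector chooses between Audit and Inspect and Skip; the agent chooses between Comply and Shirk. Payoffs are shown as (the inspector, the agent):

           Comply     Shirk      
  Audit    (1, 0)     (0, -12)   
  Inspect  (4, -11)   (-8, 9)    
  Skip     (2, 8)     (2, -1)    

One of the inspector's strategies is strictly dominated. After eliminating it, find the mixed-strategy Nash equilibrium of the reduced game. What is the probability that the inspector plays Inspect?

The inspector's strategy Audit is strictly dominated by Skip: 2 > 1 and 2 > 0. Eliminate Audit.
The inspector's mix must leave the agent indifferent between Comply and Shirk.
  the agent's expected payoff from Comply: p·(-11) + (1−p)·8 = -19p + 8
  the agent's expected payoff from Shirk: p·9 + (1−p)·(-1) = 10p - 1
  -19p + 8 = 10p - 1  ⇒  -29p = -9  ⇒  p = 9/29.

p = 9/29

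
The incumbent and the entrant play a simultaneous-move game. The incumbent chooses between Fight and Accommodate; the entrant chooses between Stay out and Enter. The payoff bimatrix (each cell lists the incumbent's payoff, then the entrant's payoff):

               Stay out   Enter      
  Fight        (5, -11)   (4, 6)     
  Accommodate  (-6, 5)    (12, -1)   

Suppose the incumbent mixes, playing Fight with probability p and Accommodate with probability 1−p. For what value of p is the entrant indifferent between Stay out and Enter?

p = 6/23

The entrant's indifference between Stay out and Enter determines the incumbent's mixing probability p:
  the entrant's payoff from Stay out: p·(-11) + (1−p)·5 = -16p + 5
  the entrant's payoff from Enter: p·6 + (1−p)·(-1) = 7p - 1
  -16p + 5 = 7p - 1  ⇒  -23p = -6  ⇒  p = 6/23.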